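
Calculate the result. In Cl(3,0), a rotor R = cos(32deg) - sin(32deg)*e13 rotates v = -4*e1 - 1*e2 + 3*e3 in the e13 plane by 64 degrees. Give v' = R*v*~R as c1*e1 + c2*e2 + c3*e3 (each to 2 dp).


Rotor R = cos(32deg) - sin(32deg)*e13
Rotation angle theta = 2 * 32 = 64 degrees in the e13 plane (e1 -> e3).
The component perpendicular to the plane (e2) is invariant: v'_2 = v2 = -1.00
cos(64deg) = 0.4384, sin(64deg) = 0.8988
v'_1 = v1*cos(theta) - v3*sin(theta) = -4*0.4384 - 3*0.8988 = -4.45
v'_3 = v1*sin(theta) + v3*cos(theta) = -4*0.8988 + 3*0.4384 = -2.28
v' = -4.45*e1 - 1.00*e2 - 2.28*e3


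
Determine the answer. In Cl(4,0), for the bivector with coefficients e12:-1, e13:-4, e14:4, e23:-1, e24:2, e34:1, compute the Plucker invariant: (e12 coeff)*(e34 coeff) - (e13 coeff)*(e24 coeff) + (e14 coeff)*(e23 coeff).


Plucker relation: af - be + cd
a*f = (-1)*1 = -1
b*e = (-4)*2 = -8
c*d = 4*(-1) = -4
af - be + cd = -1 - (-8) + (-4)
= 3


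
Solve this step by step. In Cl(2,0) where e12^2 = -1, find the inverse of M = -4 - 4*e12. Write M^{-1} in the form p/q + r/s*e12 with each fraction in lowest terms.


M = -4 - 4*e12, where e12^2 = -1.
Since M commutes with its reverse ~M = a - b*e12, M * ~M = a^2 - b^2*e12^2 = a^2 + b^2.
So M^{-1} = ~M / (a^2 + b^2) = (a - b*e12)/(a^2 + b^2).
a^2 + b^2 = 16 + 16 = 32
Scalar part = -4/32 = -1/8
Bivector coeff = 4/32 = 1/8
M^{-1} = -1/8 + 1/8*e12


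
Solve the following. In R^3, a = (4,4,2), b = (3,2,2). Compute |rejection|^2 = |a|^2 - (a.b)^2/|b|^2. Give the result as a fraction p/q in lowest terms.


|a|^2 = 4^2 + 4^2 + 2^2 = 36
|b|^2 = 3^2 + 2^2 + 2^2 = 17
a . b = 4*3 + 4*2 + 2*2 = 24
(a.b)^2 = 24^2 = 576
|rej|^2 = 36 - 576/17
= (612 - 576)/17
= 36/17
In lowest terms: 36/17


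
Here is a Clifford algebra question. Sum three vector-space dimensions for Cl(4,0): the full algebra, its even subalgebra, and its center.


n = 4 + 0 = 4
Total dim = 2^4 = 16
Even subalgebra dim = 2^3 = 8
n is even, so center dim = 1
Sum = 16 + 8 + 1 = 25


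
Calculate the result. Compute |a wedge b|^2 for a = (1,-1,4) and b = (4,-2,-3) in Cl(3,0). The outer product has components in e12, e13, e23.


a wedge b = (a1*b2 - a2*b1)*e12 + (a1*b3 - a3*b1)*e13 + (a2*b3 - a3*b2)*e23
e12 coeff: 1*(-2) - (-1)*4 = -2 - (-4) = 2
e13 coeff: 1*(-3) - 4*4 = -3 - 16 = -19
e23 coeff: (-1)*(-3) - 4*(-2) = 3 - (-8) = 11
|a wedge b|^2 = 2^2 + (-19)^2 + 11^2
= 4 + 361 + 121
= 486


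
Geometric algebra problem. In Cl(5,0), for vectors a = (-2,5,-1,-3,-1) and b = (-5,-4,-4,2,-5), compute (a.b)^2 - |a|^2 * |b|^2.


a . b = (-2)*(-5) + 5*(-4) + (-1)*(-4) + (-3)*2 + (-1)*(-5)
= 10 + (-20) + 4 + (-6) + 5 = -7
|a|^2 = (-2)^2 + 5^2 + (-1)^2 + (-3)^2 + (-1)^2 = 40
|b|^2 = (-5)^2 + (-4)^2 + (-4)^2 + 2^2 + (-5)^2 = 86
(a.b)^2 = (-7)^2 = 49
|a|^2 * |b|^2 = 40 * 86 = 3440
Result = 49 - 3440 = -3391


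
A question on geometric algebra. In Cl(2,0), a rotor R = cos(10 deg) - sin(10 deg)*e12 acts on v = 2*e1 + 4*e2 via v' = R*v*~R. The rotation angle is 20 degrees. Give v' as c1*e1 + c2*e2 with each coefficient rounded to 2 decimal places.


Rotor R = cos(10deg) - sin(10deg)*e12
Rotation angle theta = 2 * 10 = 20 degrees
v' = R*v*~R rotates v by theta.
cos(20deg) = 0.9397, sin(20deg) = 0.3420
v'_1 = 2*cos(20deg) - 4*sin(20deg)
= 2*0.9397 - 4*0.3420
= 0.51
v'_2 = 2*sin(20deg) + 4*cos(20deg)
= 2*0.3420 + 4*0.9397
= 4.44
v' = 0.51*e1 + 4.44*e2


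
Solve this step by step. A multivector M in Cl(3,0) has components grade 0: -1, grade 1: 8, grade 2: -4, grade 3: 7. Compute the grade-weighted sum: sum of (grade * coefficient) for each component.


Grade-weighted sum = sum of grade_k * coefficient_k
0*(-1) = 0
1*8 = 8
2*(-4) = -8
3*7 = 21
Total = 0 + 8 + (-8) + 21 = 21


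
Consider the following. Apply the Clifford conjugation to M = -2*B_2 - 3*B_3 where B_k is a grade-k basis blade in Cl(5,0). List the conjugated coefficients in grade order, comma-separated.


Clifford conjugate sign for grade k: (-1)^(k(k+1)/2)
Grade 2: (-1)^(2*3/2) = (-1)^3 = -1, coeff -2 -> 2
Grade 3: (-1)^(3*4/2) = (-1)^6 = 1, coeff -3 -> -3
Conjugated coefficients: 2, -3


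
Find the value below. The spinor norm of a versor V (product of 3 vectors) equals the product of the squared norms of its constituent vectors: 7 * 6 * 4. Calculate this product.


Spinor norm N(V) = |v1|^2 * |v2|^2 * ... * |v3|^2
= 7 * 6 * 4
Running product: 7, 42, 168
N(V) = 168


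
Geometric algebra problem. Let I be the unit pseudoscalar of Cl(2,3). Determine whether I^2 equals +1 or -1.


The pseudoscalar I = e1...e_n (product of all n generators) of Cl(p,q) satisfies I^2 = (-1)^(q + n(n-1)/2).
p = 2, q = 3, n = p + q = 5
n(n-1)/2 = 5 * 4 / 2 = 10
Exponent = q + n(n-1)/2 = 3 + 10 = 13
I^2 = (-1)^13 = -1


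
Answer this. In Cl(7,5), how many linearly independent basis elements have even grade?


Even subalgebra dimension = 2^(n-1)
n = 7 + 5 = 12
2^(12 - 1) = 2^11 = 2048
Verification: sum of C(12,k) for even k = 1 + 66 + 495 + 924 + 495 + 66 + 1 = 2048
Result = 2048


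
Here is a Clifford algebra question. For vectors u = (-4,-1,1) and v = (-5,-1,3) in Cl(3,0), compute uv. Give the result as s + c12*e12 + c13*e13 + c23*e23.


In Cl(3,0): e_i^2 = 1, e_ie_j = -e_je_i for i != j.
Scalar part = u . v = (-4)*(-5) + (-1)*(-1) + 1*3
= 20 + 1 + 3 = 24
e12 coeff = (-4)*(-1) - (-1)*(-5) = 4 - 5 = -1
e13 coeff = (-4)*3 - 1*(-5) = -12 - (-5) = -7
e23 coeff = (-1)*3 - 1*(-1) = -3 - (-1) = -2
uv = 24 - 1*e12 - 7*e13 - 2*e23


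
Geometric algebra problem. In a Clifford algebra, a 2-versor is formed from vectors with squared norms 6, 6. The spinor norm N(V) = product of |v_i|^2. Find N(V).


Spinor norm N(V) = |v1|^2 * |v2|^2 * ... * |v2|^2
= 6 * 6
Running product: 6, 36
N(V) = 36


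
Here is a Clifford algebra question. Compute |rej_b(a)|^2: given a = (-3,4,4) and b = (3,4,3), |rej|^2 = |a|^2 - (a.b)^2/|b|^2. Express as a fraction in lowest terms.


|a|^2 = (-3)^2 + 4^2 + 4^2 = 41
|b|^2 = 3^2 + 4^2 + 3^2 = 34
a . b = (-3)*3 + 4*4 + 4*3 = 19
(a.b)^2 = 19^2 = 361
|rej|^2 = 41 - 361/34
= (1394 - 361)/34
= 1033/34
In lowest terms: 1033/34


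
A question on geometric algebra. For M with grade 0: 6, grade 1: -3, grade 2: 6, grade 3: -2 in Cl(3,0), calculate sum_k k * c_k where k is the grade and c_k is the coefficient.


Grade-weighted sum = sum of grade_k * coefficient_k
0*6 = 0
1*(-3) = -3
2*6 = 12
3*(-2) = -6
Total = 0 + (-3) + 12 + (-6) = 3


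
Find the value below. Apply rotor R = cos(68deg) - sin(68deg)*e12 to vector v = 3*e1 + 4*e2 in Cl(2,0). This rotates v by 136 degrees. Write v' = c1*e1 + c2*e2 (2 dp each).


Rotor R = cos(68deg) - sin(68deg)*e12
Rotation angle theta = 2 * 68 = 136 degrees
v' = R*v*~R rotates v by theta.
cos(136deg) = -0.7193, sin(136deg) = 0.6947
v'_1 = 3*cos(136deg) - 4*sin(136deg)
= 3*(-0.7193) - 4*0.6947
= -4.94
v'_2 = 3*sin(136deg) + 4*cos(136deg)
= 3*0.6947 + 4*(-0.7193)
= -0.79
v' = -4.94*e1 - 0.79*e2


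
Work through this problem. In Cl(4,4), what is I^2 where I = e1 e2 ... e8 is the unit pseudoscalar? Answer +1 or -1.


The pseudoscalar I = e1...e_n (product of all n generators) of Cl(p,q) satisfies I^2 = (-1)^(q + n(n-1)/2).
p = 4, q = 4, n = p + q = 8
n(n-1)/2 = 8 * 7 / 2 = 28
Exponent = q + n(n-1)/2 = 4 + 28 = 32
I^2 = (-1)^32 = +1


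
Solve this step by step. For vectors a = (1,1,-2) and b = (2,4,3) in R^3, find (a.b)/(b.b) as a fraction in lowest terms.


Projection coefficient = (a . b) / (b . b)
a . b = 1*2 + 1*4 + (-2)*3
= 2 + 4 + (-6) = 0
b . b = 2^2 + 4^2 + 3^2
= 4 + 16 + 9 = 29
Coefficient = 0/29
In lowest terms: 0/1


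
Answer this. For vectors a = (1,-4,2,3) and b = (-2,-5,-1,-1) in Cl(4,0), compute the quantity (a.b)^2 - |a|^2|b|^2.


a . b = 1*(-2) + (-4)*(-5) + 2*(-1) + 3*(-1)
= -2 + 20 + (-2) + (-3) = 13
|a|^2 = 1^2 + (-4)^2 + 2^2 + 3^2 = 30
|b|^2 = (-2)^2 + (-5)^2 + (-1)^2 + (-1)^2 = 31
(a.b)^2 = 13^2 = 169
|a|^2 * |b|^2 = 30 * 31 = 930
Result = 169 - 930 = -761


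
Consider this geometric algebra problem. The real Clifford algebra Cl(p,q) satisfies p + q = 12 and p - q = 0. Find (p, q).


We need p + q = 12 and p - q = 0.
Adding: 2p = 12 + 0 = 12, so p = 6.
Then q = 12 - 6 = 6.
(p, q) = (6, 6)


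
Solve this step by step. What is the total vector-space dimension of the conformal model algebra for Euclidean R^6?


The conformal model of R^6 uses Cl(7,1): the 6 Euclidean generators plus two extra orthogonal generators e+ (e+^2 = +1) and e- (e-^2 = -1), from which the null vectors e0, einf are built.
Number of generators m = 6 + 2 = 8.
dim Cl(p,q) = 2^m = 2^8 = 256


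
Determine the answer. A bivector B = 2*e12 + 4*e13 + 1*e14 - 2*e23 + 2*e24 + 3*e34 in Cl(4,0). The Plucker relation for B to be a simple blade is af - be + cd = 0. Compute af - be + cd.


Plucker relation: af - be + cd
a*f = 2*3 = 6
b*e = 4*2 = 8
c*d = 1*(-2) = -2
af - be + cd = 6 - 8 + (-2)
= -4


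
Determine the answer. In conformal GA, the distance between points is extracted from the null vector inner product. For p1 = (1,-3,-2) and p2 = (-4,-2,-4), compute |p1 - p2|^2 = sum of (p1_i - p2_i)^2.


p1 - p2 = (5, -1, 2)
|p1 - p2|^2 = 5^2 + (-1)^2 + 2^2
= 25 + 1 + 4
= 30


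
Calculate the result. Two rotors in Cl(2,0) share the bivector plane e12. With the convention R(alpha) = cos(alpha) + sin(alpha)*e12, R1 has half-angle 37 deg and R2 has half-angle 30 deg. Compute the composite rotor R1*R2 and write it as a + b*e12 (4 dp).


Same-plane rotors commute and their half-angles add:
R1*R2 = cos(a1 + a2) + sin(a1 + a2)*e12.
a1 + a2 = 37 + 30 = 67 deg
cos(67 deg) = 0.3907
sin(67 deg) = 0.9205
R1*R2 = 0.3907 + 0.9205*e12


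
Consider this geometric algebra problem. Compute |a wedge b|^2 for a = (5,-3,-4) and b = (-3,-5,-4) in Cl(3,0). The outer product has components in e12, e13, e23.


a wedge b = (a1*b2 - a2*b1)*e12 + (a1*b3 - a3*b1)*e13 + (a2*b3 - a3*b2)*e23
e12 coeff: 5*(-5) - (-3)*(-3) = -25 - 9 = -34
e13 coeff: 5*(-4) - (-4)*(-3) = -20 - 12 = -32
e23 coeff: (-3)*(-4) - (-4)*(-5) = 12 - 20 = -8
|a wedge b|^2 = (-34)^2 + (-32)^2 + (-8)^2
= 1156 + 1024 + 64
= 2244


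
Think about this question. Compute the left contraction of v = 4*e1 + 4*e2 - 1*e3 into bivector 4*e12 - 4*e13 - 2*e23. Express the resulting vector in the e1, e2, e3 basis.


Left contraction v _| B = <vB>_1 (grade-1 part of the geometric product vB).
Using e1_|e12 = e2, e2_|e12 = -e1, e1_|e13 = e3, e3_|e13 = -e1, e2_|e23 = e3, e3_|e23 = -e2:
e1 coeff: -v2*b12 - v3*b13 = -(4)*(4) - (-1)*(-4) = -20
e2 coeff: v1*b12 - v3*b23 = (4)*(4) - (-1)*(-2) = 14
e3 coeff: v1*b13 + v2*b23 = (4)*(-4) + (4)*(-2) = -24
v _| B = -20*e1 + 14*e2 - 24*e3


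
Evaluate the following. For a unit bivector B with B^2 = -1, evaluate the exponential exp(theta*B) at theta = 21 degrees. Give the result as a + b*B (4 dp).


For a unit bivector B with B^2 = -1, the exponential series gives
e^(theta*B) = cos(theta) + sin(theta)*B (the GA analogue of Euler's formula).
theta = 21 degrees = 0.366519 rad
cos(21 deg) = 0.9336
sin(21 deg) = 0.3584
exp(theta*B) = 0.9336 + 0.3584*B


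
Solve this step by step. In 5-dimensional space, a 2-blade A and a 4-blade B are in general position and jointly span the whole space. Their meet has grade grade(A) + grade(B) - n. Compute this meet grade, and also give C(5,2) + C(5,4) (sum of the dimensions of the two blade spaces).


Meet grade = grade(A) + grade(B) - n
= 2 + 4 - 5 = 1
C(5,2) = 10
C(5,4) = 5
dim_A + dim_B = 10 + 5 = 15


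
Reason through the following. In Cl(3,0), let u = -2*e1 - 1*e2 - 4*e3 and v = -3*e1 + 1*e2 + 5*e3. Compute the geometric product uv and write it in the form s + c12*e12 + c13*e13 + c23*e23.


In Cl(3,0): e_i^2 = 1, e_ie_j = -e_je_i for i != j.
Scalar part = u . v = (-2)*(-3) + (-1)*1 + (-4)*5
= 6 + (-1) + (-20) = -15
e12 coeff = (-2)*1 - (-1)*(-3) = -2 - 3 = -5
e13 coeff = (-2)*5 - (-4)*(-3) = -10 - 12 = -22
e23 coeff = (-1)*5 - (-4)*1 = -5 - (-4) = -1
uv = -15 - 5*e12 - 22*e13 - 1*e23


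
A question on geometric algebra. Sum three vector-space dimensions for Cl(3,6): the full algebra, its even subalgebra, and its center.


n = 3 + 6 = 9
Total dim = 2^9 = 512
Even subalgebra dim = 2^8 = 256
n is odd, so center dim = 2
Sum = 512 + 256 + 2 = 770


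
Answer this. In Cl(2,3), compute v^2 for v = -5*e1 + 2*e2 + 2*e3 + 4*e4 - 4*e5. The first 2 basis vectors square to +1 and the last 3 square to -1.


v^2 = sum of c_i^2 * e_i^2
Positive signature terms (e_i^2 = +1): (-5)^2 + 2^2 = 29
Negative signature terms (e_j^2 = -1): 2^2 + 4^2 + (-4)^2 = 36
v^2 = 29 - 36 = -7


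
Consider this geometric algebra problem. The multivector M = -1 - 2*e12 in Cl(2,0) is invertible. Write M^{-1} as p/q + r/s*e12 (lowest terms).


M = -1 - 2*e12, where e12^2 = -1.
Since M commutes with its reverse ~M = a - b*e12, M * ~M = a^2 - b^2*e12^2 = a^2 + b^2.
So M^{-1} = ~M / (a^2 + b^2) = (a - b*e12)/(a^2 + b^2).
a^2 + b^2 = 1 + 4 = 5
Scalar part = -1/5 = -1/5
Bivector coeff = 2/5 = 2/5
M^{-1} = -1/5 + 2/5*e12


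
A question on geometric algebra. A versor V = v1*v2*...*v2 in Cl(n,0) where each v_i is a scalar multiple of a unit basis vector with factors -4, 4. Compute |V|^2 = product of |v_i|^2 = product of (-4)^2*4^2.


Each vector v_i has |v_i|^2 = s_i^2
Squared scales: (-4)^2 = 16, 4^2 = 16
|V|^2 = 16 * 16
= 256


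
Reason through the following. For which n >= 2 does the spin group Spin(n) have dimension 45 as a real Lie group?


dim Spin(n) = dim so(n) = n(n-1)/2.
Solve n(n-1)/2 = 45, i.e. n^2 - n - 90 = 0.
Discriminant = 1 + 8*45 = 361
n = (1 + sqrt(361))/2 = (1 + 19)/2 = 10


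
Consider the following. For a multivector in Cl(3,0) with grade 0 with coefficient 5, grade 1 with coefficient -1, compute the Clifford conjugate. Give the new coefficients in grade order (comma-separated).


Clifford conjugate sign for grade k: (-1)^(k(k+1)/2)
Grade 0: (-1)^(0*1/2) = (-1)^0 = 1, coeff 5 -> 5
Grade 1: (-1)^(1*2/2) = (-1)^1 = -1, coeff -1 -> 1
Conjugated coefficients: 5, 1


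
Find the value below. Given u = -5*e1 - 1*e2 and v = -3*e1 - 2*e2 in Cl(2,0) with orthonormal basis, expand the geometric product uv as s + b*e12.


Expand: (-5*e1 - 1*e2)(-3*e1 - 2*e2)
= (-5)*(-3)*e1e1 + (-5)*(-2)*e1e2 + (-1)*(-3)*e2e1 + (-1)*(-2)*e2e2
Using e1^2 = e2^2 = 1, e2e1 = -e1e2:
Scalar part s = (-5)*(-3) + (-1)*(-2) = 15 + 2 = 17
Bivector part b = (-5)*(-2) - (-1)*(-3) = 10 - 3 = 7
uv = 17 + 7*e12


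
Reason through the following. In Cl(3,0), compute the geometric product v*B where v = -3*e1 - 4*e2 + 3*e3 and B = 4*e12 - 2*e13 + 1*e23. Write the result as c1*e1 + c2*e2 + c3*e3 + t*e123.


vB has grade-1 (vector) and grade-3 (trivector) parts: vB = (v _| B) + (v ^ B).
Vector part <vB>_1:
  e1: -v2*b12 - v3*b13 = -(-4)*(4) - (3)*(-2) = 22
  e2: v1*b12 - v3*b23 = (-3)*(4) - (3)*(1) = -15
  e3: v1*b13 + v2*b23 = (-3)*(-2) + (-4)*(1) = 2
Trivector part <vB>_3:
  e123: v1*b23 - v2*b13 + v3*b12 = (-3)*(1) - (-4)*(-2) + (3)*(4) = 1
vB = 22*e1 - 15*e2 + 2*e3 + 1*e123


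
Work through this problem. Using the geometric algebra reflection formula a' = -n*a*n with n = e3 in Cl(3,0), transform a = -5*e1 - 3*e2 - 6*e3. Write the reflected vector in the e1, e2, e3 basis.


Reflection formula: a' = -n*a*n, with n = e3 (unit vector, n^2 = 1).
For reflection through hyperplane perp to e3:
The component along e3 flips sign, others stay.
a = (-5, -3, -6)
a' = (-5, -3, 6)
a' = -5*e1 - 3*e2 + 6*e3


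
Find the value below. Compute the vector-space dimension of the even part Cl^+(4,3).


Even subalgebra dimension = 2^(n-1)
n = 4 + 3 = 7
2^(7 - 1) = 2^6 = 64
Verification: sum of C(7,k) for even k = 1 + 21 + 35 + 7 = 64
Result = 64


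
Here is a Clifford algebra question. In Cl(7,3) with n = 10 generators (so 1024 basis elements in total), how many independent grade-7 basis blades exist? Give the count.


Number of grade-k basis blades in Cl(p,q) with n = p + q is C(n, k).
n = 7 + 3 = 10
C(10, 7) = 10! / (7! * 3!)
= 3628800 / (5040 * 6)
= 120


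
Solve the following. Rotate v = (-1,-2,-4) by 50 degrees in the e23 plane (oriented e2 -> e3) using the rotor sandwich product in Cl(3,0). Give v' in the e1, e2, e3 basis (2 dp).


Rotor R = cos(25deg) - sin(25deg)*e23
Rotation angle theta = 2 * 25 = 50 degrees in the e23 plane (e2 -> e3).
The component perpendicular to the plane (e1) is invariant: v'_1 = v1 = -1.00
cos(50deg) = 0.6428, sin(50deg) = 0.7660
v'_2 = v2*cos(theta) - v3*sin(theta) = -2*0.6428 - (-4)*0.7660 = 1.78
v'_3 = v2*sin(theta) + v3*cos(theta) = -2*0.7660 + (-4)*0.6428 = -4.10
v' = -1.00*e1 + 1.78*e2 - 4.10*e3


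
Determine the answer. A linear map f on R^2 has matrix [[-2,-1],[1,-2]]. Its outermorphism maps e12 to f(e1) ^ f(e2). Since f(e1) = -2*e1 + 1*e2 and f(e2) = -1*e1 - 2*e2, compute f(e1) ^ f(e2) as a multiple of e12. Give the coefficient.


The outermorphism of a linear map f sends e1^e2 to f(e1)^f(e2).
f(e1) = -2*e1 + 1*e2
f(e2) = -1*e1 - 2*e2
f(e1) ^ f(e2) = (-2*e1 + 1*e2) ^ (-1*e1 - 2*e2)
= (-2)*(-2)*e12 + 1*(-1)*e21
= (4 - (-1))*e12
= 5*e12
Coefficient = 5


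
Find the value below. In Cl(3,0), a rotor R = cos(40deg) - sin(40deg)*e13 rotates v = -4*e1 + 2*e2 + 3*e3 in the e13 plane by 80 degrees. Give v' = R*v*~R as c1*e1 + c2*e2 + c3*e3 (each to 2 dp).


Rotor R = cos(40deg) - sin(40deg)*e13
Rotation angle theta = 2 * 40 = 80 degrees in the e13 plane (e1 -> e3).
The component perpendicular to the plane (e2) is invariant: v'_2 = v2 = 2.00
cos(80deg) = 0.1736, sin(80deg) = 0.9848
v'_1 = v1*cos(theta) - v3*sin(theta) = -4*0.1736 - 3*0.9848 = -3.65
v'_3 = v1*sin(theta) + v3*cos(theta) = -4*0.9848 + 3*0.1736 = -3.42
v' = -3.65*e1 + 2.00*e2 - 3.42*e3


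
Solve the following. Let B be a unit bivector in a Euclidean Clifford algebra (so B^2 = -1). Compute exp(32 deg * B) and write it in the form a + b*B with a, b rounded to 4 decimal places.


For a unit bivector B with B^2 = -1, the exponential series gives
e^(theta*B) = cos(theta) + sin(theta)*B (the GA analogue of Euler's formula).
theta = 32 degrees = 0.558505 rad
cos(32 deg) = 0.8480
sin(32 deg) = 0.5299
exp(theta*B) = 0.8480 + 0.5299*B


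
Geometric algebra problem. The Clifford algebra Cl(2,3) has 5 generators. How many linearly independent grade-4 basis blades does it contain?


Number of grade-k basis blades in Cl(p,q) with n = p + q is C(n, k).
n = 2 + 3 = 5
C(5, 4) = 5! / (4! * 1!)
= 120 / (24 * 1)
= 5


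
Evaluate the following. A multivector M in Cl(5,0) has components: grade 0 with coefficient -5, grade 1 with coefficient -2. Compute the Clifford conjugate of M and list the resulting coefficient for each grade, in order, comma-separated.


Clifford conjugate sign for grade k: (-1)^(k(k+1)/2)
Grade 0: (-1)^(0*1/2) = (-1)^0 = 1, coeff -5 -> -5
Grade 1: (-1)^(1*2/2) = (-1)^1 = -1, coeff -2 -> 2
Conjugated coefficients: -5, 2


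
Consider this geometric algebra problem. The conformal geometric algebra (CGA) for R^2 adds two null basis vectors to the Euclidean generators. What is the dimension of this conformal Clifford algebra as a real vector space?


The conformal model of R^2 uses Cl(3,1): the 2 Euclidean generators plus two extra orthogonal generators e+ (e+^2 = +1) and e- (e-^2 = -1), from which the null vectors e0, einf are built.
Number of generators m = 2 + 2 = 4.
dim Cl(p,q) = 2^m = 2^4 = 16


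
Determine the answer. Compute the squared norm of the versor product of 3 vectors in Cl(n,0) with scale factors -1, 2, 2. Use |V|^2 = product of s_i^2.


Each vector v_i has |v_i|^2 = s_i^2
Squared scales: (-1)^2 = 1, 2^2 = 4, 2^2 = 4
|V|^2 = 1 * 4 * 4
= 16


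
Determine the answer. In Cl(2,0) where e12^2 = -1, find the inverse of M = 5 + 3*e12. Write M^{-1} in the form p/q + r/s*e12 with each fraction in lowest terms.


M = 5 + 3*e12, where e12^2 = -1.
Since M commutes with its reverse ~M = a - b*e12, M * ~M = a^2 - b^2*e12^2 = a^2 + b^2.
So M^{-1} = ~M / (a^2 + b^2) = (a - b*e12)/(a^2 + b^2).
a^2 + b^2 = 25 + 9 = 34
Scalar part = 5/34 = 5/34
Bivector coeff = -3/34 = -3/34
M^{-1} = 5/34 - 3/34*e12


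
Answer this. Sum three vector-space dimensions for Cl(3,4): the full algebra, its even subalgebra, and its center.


n = 3 + 4 = 7
Total dim = 2^7 = 128
Even subalgebra dim = 2^6 = 64
n is odd, so center dim = 2
Sum = 128 + 64 + 2 = 194


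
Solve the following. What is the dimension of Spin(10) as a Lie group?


Spin(n) double-covers SO(n); both have Lie algebra so(n) of dimension n(n-1)/2.
n = 10
n(n-1) = 10 * 9 = 90
dim Spin(10) = 90/2 = 45


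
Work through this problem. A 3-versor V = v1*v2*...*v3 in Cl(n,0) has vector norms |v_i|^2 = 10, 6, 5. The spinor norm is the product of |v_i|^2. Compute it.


Spinor norm N(V) = |v1|^2 * |v2|^2 * ... * |v3|^2
= 10 * 6 * 5
Running product: 10, 60, 300
N(V) = 300


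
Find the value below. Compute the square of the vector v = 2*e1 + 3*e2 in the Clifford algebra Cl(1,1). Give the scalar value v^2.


v^2 = sum of c_i^2 * e_i^2
Positive signature terms (e_i^2 = +1): 2^2 = 4
Negative signature terms (e_j^2 = -1): 3^2 = 9
v^2 = 4 - 9 = -5


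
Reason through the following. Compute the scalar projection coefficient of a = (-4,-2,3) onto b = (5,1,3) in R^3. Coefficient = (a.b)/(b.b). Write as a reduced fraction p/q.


Projection coefficient = (a . b) / (b . b)
a . b = (-4)*5 + (-2)*1 + 3*3
= -20 + (-2) + 9 = -13
b . b = 5^2 + 1^2 + 3^2
= 25 + 1 + 9 = 35
Coefficient = -13/35
In lowest terms: -13/35


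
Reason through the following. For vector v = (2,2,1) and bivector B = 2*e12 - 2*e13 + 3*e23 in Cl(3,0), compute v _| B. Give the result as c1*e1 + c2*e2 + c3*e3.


Left contraction v _| B = <vB>_1 (grade-1 part of the geometric product vB).
Using e1_|e12 = e2, e2_|e12 = -e1, e1_|e13 = e3, e3_|e13 = -e1, e2_|e23 = e3, e3_|e23 = -e2:
e1 coeff: -v2*b12 - v3*b13 = -(2)*(2) - (1)*(-2) = -2
e2 coeff: v1*b12 - v3*b23 = (2)*(2) - (1)*(3) = 1
e3 coeff: v1*b13 + v2*b23 = (2)*(-2) + (2)*(3) = 2
v _| B = -2*e1 + 1*e2 + 2*e3


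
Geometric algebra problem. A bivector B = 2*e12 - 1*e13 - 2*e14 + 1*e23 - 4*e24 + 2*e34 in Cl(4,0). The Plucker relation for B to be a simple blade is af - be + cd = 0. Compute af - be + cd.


Plucker relation: af - be + cd
a*f = 2*2 = 4
b*e = (-1)*(-4) = 4
c*d = (-2)*1 = -2
af - be + cd = 4 - 4 + (-2)
= -2


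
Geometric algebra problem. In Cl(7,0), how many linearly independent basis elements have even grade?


Even subalgebra dimension = 2^(n-1)
n = 7 + 0 = 7
2^(7 - 1) = 2^6 = 64
Verification: sum of C(7,k) for even k = 1 + 21 + 35 + 7 = 64
Result = 64


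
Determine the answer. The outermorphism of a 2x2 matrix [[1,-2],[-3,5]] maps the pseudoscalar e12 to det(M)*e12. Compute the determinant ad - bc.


The outermorphism of a linear map f sends e1^e2 to f(e1)^f(e2).
f(e1) = 1*e1 - 3*e2
f(e2) = -2*e1 + 5*e2
f(e1) ^ f(e2) = (1*e1 - 3*e2) ^ (-2*e1 + 5*e2)
= 1*5*e12 + (-3)*(-2)*e21
= (5 - 6)*e12
= -1*e12
Coefficient = -1


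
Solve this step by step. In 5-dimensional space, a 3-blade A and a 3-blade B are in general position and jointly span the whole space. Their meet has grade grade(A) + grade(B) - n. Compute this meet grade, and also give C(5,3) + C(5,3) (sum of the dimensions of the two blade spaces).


Meet grade = grade(A) + grade(B) - n
= 3 + 3 - 5 = 1
C(5,3) = 10
C(5,3) = 10
dim_A + dim_B = 10 + 10 = 20


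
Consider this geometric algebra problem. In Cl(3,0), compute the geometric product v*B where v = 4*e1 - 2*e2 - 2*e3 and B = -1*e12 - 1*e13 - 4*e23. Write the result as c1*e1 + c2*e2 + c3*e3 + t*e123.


vB has grade-1 (vector) and grade-3 (trivector) parts: vB = (v _| B) + (v ^ B).
Vector part <vB>_1:
  e1: -v2*b12 - v3*b13 = -(-2)*(-1) - (-2)*(-1) = -4
  e2: v1*b12 - v3*b23 = (4)*(-1) - (-2)*(-4) = -12
  e3: v1*b13 + v2*b23 = (4)*(-1) + (-2)*(-4) = 4
Trivector part <vB>_3:
  e123: v1*b23 - v2*b13 + v3*b12 = (4)*(-4) - (-2)*(-1) + (-2)*(-1) = -16
vB = -4*e1 - 12*e2 + 4*e3 - 16*e123


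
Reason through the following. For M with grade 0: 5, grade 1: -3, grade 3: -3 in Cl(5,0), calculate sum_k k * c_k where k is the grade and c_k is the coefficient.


Grade-weighted sum = sum of grade_k * coefficient_k
0*5 = 0
1*(-3) = -3
3*(-3) = -9
Total = 0 + (-3) + (-9) = -12


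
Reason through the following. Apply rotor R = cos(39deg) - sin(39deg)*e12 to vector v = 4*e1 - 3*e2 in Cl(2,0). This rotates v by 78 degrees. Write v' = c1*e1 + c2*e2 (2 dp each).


Rotor R = cos(39deg) - sin(39deg)*e12
Rotation angle theta = 2 * 39 = 78 degrees
v' = R*v*~R rotates v by theta.
cos(78deg) = 0.2079, sin(78deg) = 0.9781
v'_1 = 4*cos(78deg) - (-3)*sin(78deg)
= 4*0.2079 - (-3)*0.9781
= 3.77
v'_2 = 4*sin(78deg) + (-3)*cos(78deg)
= 4*0.9781 + (-3)*0.2079
= 3.29
v' = 3.77*e1 + 3.29*e2


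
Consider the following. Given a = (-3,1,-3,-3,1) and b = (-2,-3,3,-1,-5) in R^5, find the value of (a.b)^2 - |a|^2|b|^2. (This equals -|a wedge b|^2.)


a . b = (-3)*(-2) + 1*(-3) + (-3)*3 + (-3)*(-1) + 1*(-5)
= 6 + (-3) + (-9) + 3 + (-5) = -8
|a|^2 = (-3)^2 + 1^2 + (-3)^2 + (-3)^2 + 1^2 = 29
|b|^2 = (-2)^2 + (-3)^2 + 3^2 + (-1)^2 + (-5)^2 = 48
(a.b)^2 = (-8)^2 = 64
|a|^2 * |b|^2 = 29 * 48 = 1392
Result = 64 - 1392 = -1328


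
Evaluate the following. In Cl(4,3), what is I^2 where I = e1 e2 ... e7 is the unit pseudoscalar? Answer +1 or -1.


The pseudoscalar I = e1...e_n (product of all n generators) of Cl(p,q) satisfies I^2 = (-1)^(q + n(n-1)/2).
p = 4, q = 3, n = p + q = 7
n(n-1)/2 = 7 * 6 / 2 = 21
Exponent = q + n(n-1)/2 = 3 + 21 = 24
I^2 = (-1)^24 = +1


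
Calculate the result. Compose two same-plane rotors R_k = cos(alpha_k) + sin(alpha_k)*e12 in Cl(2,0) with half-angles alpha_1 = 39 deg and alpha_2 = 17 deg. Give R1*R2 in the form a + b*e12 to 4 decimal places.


Same-plane rotors commute and their half-angles add:
R1*R2 = cos(a1 + a2) + sin(a1 + a2)*e12.
a1 + a2 = 39 + 17 = 56 deg
cos(56 deg) = 0.5592
sin(56 deg) = 0.8290
R1*R2 = 0.5592 + 0.8290*e12


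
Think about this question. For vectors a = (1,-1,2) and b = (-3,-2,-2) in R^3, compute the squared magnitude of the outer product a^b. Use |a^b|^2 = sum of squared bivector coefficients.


a wedge b = (a1*b2 - a2*b1)*e12 + (a1*b3 - a3*b1)*e13 + (a2*b3 - a3*b2)*e23
e12 coeff: 1*(-2) - (-1)*(-3) = -2 - 3 = -5
e13 coeff: 1*(-2) - 2*(-3) = -2 - (-6) = 4
e23 coeff: (-1)*(-2) - 2*(-2) = 2 - (-4) = 6
|a wedge b|^2 = (-5)^2 + 4^2 + 6^2
= 25 + 16 + 36
= 77


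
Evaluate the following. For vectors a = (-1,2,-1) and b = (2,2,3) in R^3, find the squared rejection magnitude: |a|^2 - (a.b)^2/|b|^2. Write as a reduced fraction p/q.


|a|^2 = (-1)^2 + 2^2 + (-1)^2 = 6
|b|^2 = 2^2 + 2^2 + 3^2 = 17
a . b = (-1)*2 + 2*2 + (-1)*3 = -1
(a.b)^2 = (-1)^2 = 1
|rej|^2 = 6 - 1/17
= (102 - 1)/17
= 101/17
In lowest terms: 101/17


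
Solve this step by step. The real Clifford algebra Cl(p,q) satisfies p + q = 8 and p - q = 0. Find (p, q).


We need p + q = 8 and p - q = 0.
Adding: 2p = 8 + 0 = 8, so p = 4.
Then q = 8 - 4 = 4.
(p, q) = (4, 4)


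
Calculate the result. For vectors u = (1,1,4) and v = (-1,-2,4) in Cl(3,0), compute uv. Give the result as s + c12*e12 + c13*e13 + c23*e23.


In Cl(3,0): e_i^2 = 1, e_ie_j = -e_je_i for i != j.
Scalar part = u . v = 1*(-1) + 1*(-2) + 4*4
= -1 + (-2) + 16 = 13
e12 coeff = 1*(-2) - 1*(-1) = -2 - (-1) = -1
e13 coeff = 1*4 - 4*(-1) = 4 - (-4) = 8
e23 coeff = 1*4 - 4*(-2) = 4 - (-8) = 12
uv = 13 - 1*e12 + 8*e13 + 12*e23


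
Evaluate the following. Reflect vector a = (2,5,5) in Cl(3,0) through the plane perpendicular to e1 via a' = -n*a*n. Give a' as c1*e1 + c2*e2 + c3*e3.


Reflection formula: a' = -n*a*n, with n = e1 (unit vector, n^2 = 1).
For reflection through hyperplane perp to e1:
The component along e1 flips sign, others stay.
a = (2, 5, 5)
a' = (-2, 5, 5)
a' = -2*e1 + 5*e2 + 5*e3


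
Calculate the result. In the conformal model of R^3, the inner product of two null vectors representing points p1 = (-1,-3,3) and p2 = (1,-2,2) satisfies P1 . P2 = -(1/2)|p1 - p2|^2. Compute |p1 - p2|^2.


p1 - p2 = (-2, -1, 1)
|p1 - p2|^2 = (-2)^2 + (-1)^2 + 1^2
= 4 + 1 + 1
= 6


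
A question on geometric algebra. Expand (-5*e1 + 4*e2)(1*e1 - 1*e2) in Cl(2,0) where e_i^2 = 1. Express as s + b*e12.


Expand: (-5*e1 + 4*e2)(1*e1 - 1*e2)
= (-5)*1*e1e1 + (-5)*(-1)*e1e2 + 4*1*e2e1 + 4*(-1)*e2e2
Using e1^2 = e2^2 = 1, e2e1 = -e1e2:
Scalar part s = (-5)*1 + 4*(-1) = -5 + (-4) = -9
Bivector part b = (-5)*(-1) - 4*1 = 5 - 4 = 1
uv = -9 + 1*e12


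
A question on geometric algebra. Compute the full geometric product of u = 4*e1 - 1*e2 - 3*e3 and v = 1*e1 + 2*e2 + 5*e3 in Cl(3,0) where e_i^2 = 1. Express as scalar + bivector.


In Cl(3,0): e_i^2 = 1, e_ie_j = -e_je_i for i != j.
Scalar part = u . v = 4*1 + (-1)*2 + (-3)*5
= 4 + (-2) + (-15) = -13
e12 coeff = 4*2 - (-1)*1 = 8 - (-1) = 9
e13 coeff = 4*5 - (-3)*1 = 20 - (-3) = 23
e23 coeff = (-1)*5 - (-3)*2 = -5 - (-6) = 1
uv = -13 + 9*e12 + 23*e13 + 1*e23


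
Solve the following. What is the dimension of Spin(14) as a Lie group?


Spin(n) double-covers SO(n); both have Lie algebra so(n) of dimension n(n-1)/2.
n = 14
n(n-1) = 14 * 13 = 182
dim Spin(14) = 182/2 = 91


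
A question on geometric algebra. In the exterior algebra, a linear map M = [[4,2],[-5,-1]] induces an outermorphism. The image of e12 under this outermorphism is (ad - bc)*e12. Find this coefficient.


The outermorphism of a linear map f sends e1^e2 to f(e1)^f(e2).
f(e1) = 4*e1 - 5*e2
f(e2) = 2*e1 - 1*e2
f(e1) ^ f(e2) = (4*e1 - 5*e2) ^ (2*e1 - 1*e2)
= 4*(-1)*e12 + (-5)*2*e21
= (-4 - (-10))*e12
= 6*e12
Coefficient = 6


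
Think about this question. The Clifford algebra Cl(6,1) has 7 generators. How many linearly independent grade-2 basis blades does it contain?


Number of grade-k basis blades in Cl(p,q) with n = p + q is C(n, k).
n = 6 + 1 = 7
C(7, 2) = 7! / (2! * 5!)
= 5040 / (2 * 120)
= 21


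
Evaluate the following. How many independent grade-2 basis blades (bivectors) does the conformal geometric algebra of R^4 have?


The conformal model of R^4 uses Cl(5,1) with m = 4 + 2 = 6 generators.
Number of grade-2 blades = C(m, 2) = C(6, 2)
= 6*5/2 = 15


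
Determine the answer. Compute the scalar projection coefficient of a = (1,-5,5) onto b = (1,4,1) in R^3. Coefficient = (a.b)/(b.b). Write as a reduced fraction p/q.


Projection coefficient = (a . b) / (b . b)
a . b = 1*1 + (-5)*4 + 5*1
= 1 + (-20) + 5 = -14
b . b = 1^2 + 4^2 + 1^2
= 1 + 16 + 1 = 18
Coefficient = -14/18
In lowest terms: -7/9


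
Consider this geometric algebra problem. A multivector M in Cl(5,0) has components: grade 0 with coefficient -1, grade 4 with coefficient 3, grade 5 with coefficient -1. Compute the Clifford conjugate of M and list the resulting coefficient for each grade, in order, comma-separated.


Clifford conjugate sign for grade k: (-1)^(k(k+1)/2)
Grade 0: (-1)^(0*1/2) = (-1)^0 = 1, coeff -1 -> -1
Grade 4: (-1)^(4*5/2) = (-1)^10 = 1, coeff 3 -> 3
Grade 5: (-1)^(5*6/2) = (-1)^15 = -1, coeff -1 -> 1
Conjugated coefficients: -1, 3, 1


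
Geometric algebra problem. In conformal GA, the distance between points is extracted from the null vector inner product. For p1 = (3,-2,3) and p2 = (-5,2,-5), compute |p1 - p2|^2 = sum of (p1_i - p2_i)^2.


p1 - p2 = (8, -4, 8)
|p1 - p2|^2 = 8^2 + (-4)^2 + 8^2
= 64 + 16 + 64
= 144


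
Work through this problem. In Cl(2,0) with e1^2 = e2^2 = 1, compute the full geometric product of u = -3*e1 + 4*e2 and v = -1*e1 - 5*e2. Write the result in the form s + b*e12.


Expand: (-3*e1 + 4*e2)(-1*e1 - 5*e2)
= (-3)*(-1)*e1e1 + (-3)*(-5)*e1e2 + 4*(-1)*e2e1 + 4*(-5)*e2e2
Using e1^2 = e2^2 = 1, e2e1 = -e1e2:
Scalar part s = (-3)*(-1) + 4*(-5) = 3 + (-20) = -17
Bivector part b = (-3)*(-5) - 4*(-1) = 15 - (-4) = 19
uv = -17 + 19*e12


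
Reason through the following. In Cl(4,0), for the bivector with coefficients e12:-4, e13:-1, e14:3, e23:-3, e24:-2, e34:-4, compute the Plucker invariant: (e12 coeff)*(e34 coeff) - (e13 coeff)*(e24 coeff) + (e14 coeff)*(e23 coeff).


Plucker relation: af - be + cd
a*f = (-4)*(-4) = 16
b*e = (-1)*(-2) = 2
c*d = 3*(-3) = -9
af - be + cd = 16 - 2 + (-9)
= 5


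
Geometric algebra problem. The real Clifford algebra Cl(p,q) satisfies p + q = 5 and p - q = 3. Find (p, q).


We need p + q = 5 and p - q = 3.
Adding: 2p = 5 + 3 = 8, so p = 4.
Then q = 5 - 4 = 1.
(p, q) = (4, 1)


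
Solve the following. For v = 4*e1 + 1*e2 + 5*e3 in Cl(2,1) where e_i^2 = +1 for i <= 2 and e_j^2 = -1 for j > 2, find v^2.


v^2 = sum of c_i^2 * e_i^2
Positive signature terms (e_i^2 = +1): 4^2 + 1^2 = 17
Negative signature terms (e_j^2 = -1): 5^2 = 25
v^2 = 17 - 25 = -8


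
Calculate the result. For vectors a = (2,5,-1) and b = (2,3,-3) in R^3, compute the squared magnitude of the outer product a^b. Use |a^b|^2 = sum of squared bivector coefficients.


a wedge b = (a1*b2 - a2*b1)*e12 + (a1*b3 - a3*b1)*e13 + (a2*b3 - a3*b2)*e23
e12 coeff: 2*3 - 5*2 = 6 - 10 = -4
e13 coeff: 2*(-3) - (-1)*2 = -6 - (-2) = -4
e23 coeff: 5*(-3) - (-1)*3 = -15 - (-3) = -12
|a wedge b|^2 = (-4)^2 + (-4)^2 + (-12)^2
= 16 + 16 + 144
= 176


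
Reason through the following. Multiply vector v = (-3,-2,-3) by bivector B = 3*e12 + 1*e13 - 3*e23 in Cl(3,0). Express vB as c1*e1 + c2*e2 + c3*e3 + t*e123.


vB has grade-1 (vector) and grade-3 (trivector) parts: vB = (v _| B) + (v ^ B).
Vector part <vB>_1:
  e1: -v2*b12 - v3*b13 = -(-2)*(3) - (-3)*(1) = 9
  e2: v1*b12 - v3*b23 = (-3)*(3) - (-3)*(-3) = -18
  e3: v1*b13 + v2*b23 = (-3)*(1) + (-2)*(-3) = 3
Trivector part <vB>_3:
  e123: v1*b23 - v2*b13 + v3*b12 = (-3)*(-3) - (-2)*(1) + (-3)*(3) = 2
vB = 9*e1 - 18*e2 + 3*e3 + 2*e123


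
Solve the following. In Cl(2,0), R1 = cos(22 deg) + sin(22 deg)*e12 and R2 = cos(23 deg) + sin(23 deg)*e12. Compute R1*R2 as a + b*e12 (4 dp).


Same-plane rotors commute and their half-angles add:
R1*R2 = cos(a1 + a2) + sin(a1 + a2)*e12.
a1 + a2 = 22 + 23 = 45 deg
cos(45 deg) = 0.7071
sin(45 deg) = 0.7071
R1*R2 = 0.7071 + 0.7071*e12


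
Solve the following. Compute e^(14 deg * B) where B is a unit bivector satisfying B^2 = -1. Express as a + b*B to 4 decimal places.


For a unit bivector B with B^2 = -1, the exponential series gives
e^(theta*B) = cos(theta) + sin(theta)*B (the GA analogue of Euler's formula).
theta = 14 degrees = 0.244346 rad
cos(14 deg) = 0.9703
sin(14 deg) = 0.2419
exp(theta*B) = 0.9703 + 0.2419*B


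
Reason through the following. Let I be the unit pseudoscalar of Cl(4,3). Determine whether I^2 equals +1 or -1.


The pseudoscalar I = e1...e_n (product of all n generators) of Cl(p,q) satisfies I^2 = (-1)^(q + n(n-1)/2).
p = 4, q = 3, n = p + q = 7
n(n-1)/2 = 7 * 6 / 2 = 21
Exponent = q + n(n-1)/2 = 3 + 21 = 24
I^2 = (-1)^24 = +1


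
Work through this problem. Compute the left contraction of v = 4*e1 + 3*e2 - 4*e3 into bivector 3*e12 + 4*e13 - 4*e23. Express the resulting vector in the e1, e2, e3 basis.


Left contraction v _| B = <vB>_1 (grade-1 part of the geometric product vB).
Using e1_|e12 = e2, e2_|e12 = -e1, e1_|e13 = e3, e3_|e13 = -e1, e2_|e23 = e3, e3_|e23 = -e2:
e1 coeff: -v2*b12 - v3*b13 = -(3)*(3) - (-4)*(4) = 7
e2 coeff: v1*b12 - v3*b23 = (4)*(3) - (-4)*(-4) = -4
e3 coeff: v1*b13 + v2*b23 = (4)*(4) + (3)*(-4) = 4
v _| B = 7*e1 - 4*e2 + 4*e3


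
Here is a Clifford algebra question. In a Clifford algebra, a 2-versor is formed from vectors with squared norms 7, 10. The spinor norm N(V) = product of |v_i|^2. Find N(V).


Spinor norm N(V) = |v1|^2 * |v2|^2 * ... * |v2|^2
= 7 * 10
Running product: 7, 70
N(V) = 70


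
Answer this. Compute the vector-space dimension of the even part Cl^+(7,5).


Even subalgebra dimension = 2^(n-1)
n = 7 + 5 = 12
2^(12 - 1) = 2^11 = 2048
Verification: sum of C(12,k) for even k = 1 + 66 + 495 + 924 + 495 + 66 + 1 = 2048
Result = 2048


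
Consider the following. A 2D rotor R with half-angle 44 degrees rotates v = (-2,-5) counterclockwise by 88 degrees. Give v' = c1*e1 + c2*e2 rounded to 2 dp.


Rotor R = cos(44deg) - sin(44deg)*e12
Rotation angle theta = 2 * 44 = 88 degrees
v' = R*v*~R rotates v by theta.
cos(88deg) = 0.0349, sin(88deg) = 0.9994
v'_1 = -2*cos(88deg) - (-5)*sin(88deg)
= -2*0.0349 - (-5)*0.9994
= 4.93
v'_2 = -2*sin(88deg) + (-5)*cos(88deg)
= -2*0.9994 + (-5)*0.0349
= -2.17
v' = 4.93*e1 - 2.17*e2


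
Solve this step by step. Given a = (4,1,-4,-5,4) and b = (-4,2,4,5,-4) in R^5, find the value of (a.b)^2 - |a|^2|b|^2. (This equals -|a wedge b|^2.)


a . b = 4*(-4) + 1*2 + (-4)*4 + (-5)*5 + 4*(-4)
= -16 + 2 + (-16) + (-25) + (-16) = -71
|a|^2 = 4^2 + 1^2 + (-4)^2 + (-5)^2 + 4^2 = 74
|b|^2 = (-4)^2 + 2^2 + 4^2 + 5^2 + (-4)^2 = 77
(a.b)^2 = (-71)^2 = 5041
|a|^2 * |b|^2 = 74 * 77 = 5698
Result = 5041 - 5698 = -657


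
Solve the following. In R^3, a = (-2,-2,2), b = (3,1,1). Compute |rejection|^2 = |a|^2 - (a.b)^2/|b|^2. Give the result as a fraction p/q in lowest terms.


|a|^2 = (-2)^2 + (-2)^2 + 2^2 = 12
|b|^2 = 3^2 + 1^2 + 1^2 = 11
a . b = (-2)*3 + (-2)*1 + 2*1 = -6
(a.b)^2 = (-6)^2 = 36
|rej|^2 = 12 - 36/11
= (132 - 36)/11
= 96/11
In lowest terms: 96/11


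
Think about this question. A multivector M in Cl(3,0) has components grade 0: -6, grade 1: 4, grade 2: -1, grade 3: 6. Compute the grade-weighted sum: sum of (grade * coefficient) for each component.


Grade-weighted sum = sum of grade_k * coefficient_k
0*(-6) = 0
1*4 = 4
2*(-1) = -2
3*6 = 18
Total = 0 + 4 + (-2) + 18 = 20


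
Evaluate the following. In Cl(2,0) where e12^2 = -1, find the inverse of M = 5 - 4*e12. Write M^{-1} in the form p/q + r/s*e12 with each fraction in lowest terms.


M = 5 - 4*e12, where e12^2 = -1.
Since M commutes with its reverse ~M = a - b*e12, M * ~M = a^2 - b^2*e12^2 = a^2 + b^2.
So M^{-1} = ~M / (a^2 + b^2) = (a - b*e12)/(a^2 + b^2).
a^2 + b^2 = 25 + 16 = 41
Scalar part = 5/41 = 5/41
Bivector coeff = 4/41 = 4/41
M^{-1} = 5/41 + 4/41*e12


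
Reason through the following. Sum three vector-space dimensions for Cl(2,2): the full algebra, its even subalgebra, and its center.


n = 2 + 2 = 4
Total dim = 2^4 = 16
Even subalgebra dim = 2^3 = 8
n is even, so center dim = 1
Sum = 16 + 8 + 1 = 25


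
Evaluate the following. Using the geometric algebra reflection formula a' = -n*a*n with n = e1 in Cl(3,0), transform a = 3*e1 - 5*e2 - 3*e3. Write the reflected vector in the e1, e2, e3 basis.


Reflection formula: a' = -n*a*n, with n = e1 (unit vector, n^2 = 1).
For reflection through hyperplane perp to e1:
The component along e1 flips sign, others stay.
a = (3, -5, -3)
a' = (-3, -5, -3)
a' = -3*e1 - 5*e2 - 3*e3


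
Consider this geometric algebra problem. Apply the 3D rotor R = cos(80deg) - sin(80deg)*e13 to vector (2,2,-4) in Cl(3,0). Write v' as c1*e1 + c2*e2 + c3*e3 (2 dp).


Rotor R = cos(80deg) - sin(80deg)*e13
Rotation angle theta = 2 * 80 = 160 degrees in the e13 plane (e1 -> e3).
The component perpendicular to the plane (e2) is invariant: v'_2 = v2 = 2.00
cos(160deg) = -0.9397, sin(160deg) = 0.3420
v'_1 = v1*cos(theta) - v3*sin(theta) = 2*(-0.9397) - (-4)*0.3420 = -0.51
v'_3 = v1*sin(theta) + v3*cos(theta) = 2*0.3420 + (-4)*(-0.9397) = 4.44
v' = -0.51*e1 + 2.00*e2 + 4.44*e3


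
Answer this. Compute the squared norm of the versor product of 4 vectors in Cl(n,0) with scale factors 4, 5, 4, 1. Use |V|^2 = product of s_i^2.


Each vector v_i has |v_i|^2 = s_i^2
Squared scales: 4^2 = 16, 5^2 = 25, 4^2 = 16, 1^2 = 1
|V|^2 = 16 * 25 * 16 * 1
= 6400


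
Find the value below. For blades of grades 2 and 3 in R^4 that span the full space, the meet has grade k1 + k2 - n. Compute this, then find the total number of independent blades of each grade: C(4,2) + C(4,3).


Meet grade = grade(A) + grade(B) - n
= 2 + 3 - 4 = 1
C(4,2) = 6
C(4,3) = 4
dim_A + dim_B = 6 + 4 = 10


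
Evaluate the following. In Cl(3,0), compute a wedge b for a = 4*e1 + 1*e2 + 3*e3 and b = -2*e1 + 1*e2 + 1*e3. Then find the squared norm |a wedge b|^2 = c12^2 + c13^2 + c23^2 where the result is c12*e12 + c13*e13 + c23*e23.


a wedge b = (a1*b2 - a2*b1)*e12 + (a1*b3 - a3*b1)*e13 + (a2*b3 - a3*b2)*e23
e12 coeff: 4*1 - 1*(-2) = 4 - (-2) = 6
e13 coeff: 4*1 - 3*(-2) = 4 - (-6) = 10
e23 coeff: 1*1 - 3*1 = 1 - 3 = -2
|a wedge b|^2 = 6^2 + 10^2 + (-2)^2
= 36 + 100 + 4
= 140
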